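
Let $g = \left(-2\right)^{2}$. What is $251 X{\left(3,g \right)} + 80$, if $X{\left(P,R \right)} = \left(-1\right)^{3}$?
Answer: $-171$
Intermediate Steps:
$g = 4$
$X{\left(P,R \right)} = -1$
$251 X{\left(3,g \right)} + 80 = 251 \left(-1\right) + 80 = -251 + 80 = -171$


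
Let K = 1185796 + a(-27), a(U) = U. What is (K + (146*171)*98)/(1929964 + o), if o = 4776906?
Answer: 3632437/6706870 ≈ 0.54160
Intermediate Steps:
K = 1185769 (K = 1185796 - 27 = 1185769)
(K + (146*171)*98)/(1929964 + o) = (1185769 + (146*171)*98)/(1929964 + 4776906) = (1185769 + 24966*98)/6706870 = (1185769 + 2446668)*(1/6706870) = 3632437*(1/6706870) = 3632437/6706870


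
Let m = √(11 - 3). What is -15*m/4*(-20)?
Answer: 150*√2 ≈ 212.13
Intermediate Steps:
m = 2*√2 (m = √8 = 2*√2 ≈ 2.8284)
-15*m/4*(-20) = -15*2*√2/4*(-20) = -15*√2/2*(-20) = 150*√2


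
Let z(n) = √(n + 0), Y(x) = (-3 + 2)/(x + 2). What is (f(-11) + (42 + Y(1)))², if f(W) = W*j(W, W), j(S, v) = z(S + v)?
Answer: (-125 + 33*I*√22)²/9 ≈ -925.89 - 4299.5*I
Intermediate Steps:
Y(x) = -1/(2 + x)
z(n) = √n
j(S, v) = √(S + v)
f(W) = √2*W^(3/2) (f(W) = W*√(W + W) = W*√(2*W) = W*(√2*√W) = √2*W^(3/2))
(f(-11) + (42 + Y(1)))² = (√2*(-11)^(3/2) + (42 - 1/(2 + 1)))² = (√2*(-11*I*√11) + (42 - 1/3))² = (-11*I*√22 + (42 - 1*⅓))² = (-11*I*√22 + (42 - ⅓))² = (-11*I*√22 + 125/3)² = (125/3 - 11*I*√22)²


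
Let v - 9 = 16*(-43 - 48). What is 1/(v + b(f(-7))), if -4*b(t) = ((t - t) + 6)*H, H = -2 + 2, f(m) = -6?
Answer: -1/1447 ≈ -0.00069109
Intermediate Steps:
H = 0
b(t) = 0 (b(t) = -((t - t) + 6)*0/4 = -(0 + 6)*0/4 = -3*0/2 = -¼*0 = 0)
v = -1447 (v = 9 + 16*(-43 - 48) = 9 + 16*(-91) = 9 - 1456 = -1447)
1/(v + b(f(-7))) = 1/(-1447 + 0) = 1/(-1447) = -1/1447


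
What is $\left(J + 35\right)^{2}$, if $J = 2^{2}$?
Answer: $1521$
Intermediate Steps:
$J = 4$
$\left(J + 35\right)^{2} = \left(4 + 35\right)^{2} = 39^{2} = 1521$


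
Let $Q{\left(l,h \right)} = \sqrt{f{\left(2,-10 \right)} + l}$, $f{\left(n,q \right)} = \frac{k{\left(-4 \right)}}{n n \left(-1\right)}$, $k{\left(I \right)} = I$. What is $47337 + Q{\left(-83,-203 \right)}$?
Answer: $47337 + i \sqrt{82} \approx 47337.0 + 9.0554 i$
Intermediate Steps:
$f{\left(n,q \right)} = \frac{4}{n^{2}}$ ($f{\left(n,q \right)} = - \frac{4}{n n \left(-1\right)} = - \frac{4}{n^{2} \left(-1\right)} = - \frac{4}{\left(-1\right) n^{2}} = - 4 \left(- \frac{1}{n^{2}}\right) = \frac{4}{n^{2}}$)
$Q{\left(l,h \right)} = \sqrt{1 + l}$ ($Q{\left(l,h \right)} = \sqrt{\frac{4}{4} + l} = \sqrt{4 \cdot \frac{1}{4} + l} = \sqrt{1 + l}$)
$47337 + Q{\left(-83,-203 \right)} = 47337 + \sqrt{1 - 83} = 47337 + \sqrt{-82} = 47337 + i \sqrt{82}$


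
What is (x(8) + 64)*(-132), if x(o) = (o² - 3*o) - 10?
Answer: -12408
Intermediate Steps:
x(o) = -10 + o² - 3*o
(x(8) + 64)*(-132) = ((-10 + 8² - 3*8) + 64)*(-132) = ((-10 + 64 - 24) + 64)*(-132) = (30 + 64)*(-132) = 94*(-132) = -12408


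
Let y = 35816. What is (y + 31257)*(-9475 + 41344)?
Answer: 2137549437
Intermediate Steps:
(y + 31257)*(-9475 + 41344) = (35816 + 31257)*(-9475 + 41344) = 67073*31869 = 2137549437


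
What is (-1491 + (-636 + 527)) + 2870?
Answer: 1270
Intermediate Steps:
(-1491 + (-636 + 527)) + 2870 = (-1491 - 109) + 2870 = -1600 + 2870 = 1270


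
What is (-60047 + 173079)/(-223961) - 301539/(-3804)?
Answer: 22367667417/283982548 ≈ 78.764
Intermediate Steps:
(-60047 + 173079)/(-223961) - 301539/(-3804) = 113032*(-1/223961) - 301539*(-1/3804) = -113032/223961 + 100513/1268 = 22367667417/283982548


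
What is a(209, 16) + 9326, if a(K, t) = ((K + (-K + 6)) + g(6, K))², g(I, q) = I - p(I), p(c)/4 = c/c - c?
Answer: 10350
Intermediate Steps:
p(c) = 4 - 4*c (p(c) = 4*(c/c - c) = 4*(1 - c) = 4 - 4*c)
g(I, q) = -4 + 5*I (g(I, q) = I - (4 - 4*I) = I + (-4 + 4*I) = -4 + 5*I)
a(K, t) = 1024 (a(K, t) = ((K + (-K + 6)) + (-4 + 5*6))² = ((K + (6 - K)) + (-4 + 30))² = (6 + 26)² = 32² = 1024)
a(209, 16) + 9326 = 1024 + 9326 = 10350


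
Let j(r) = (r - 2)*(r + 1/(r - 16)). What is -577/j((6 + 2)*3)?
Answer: -2308/2123 ≈ -1.0871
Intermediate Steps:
j(r) = (-2 + r)*(r + 1/(-16 + r))
-577/j((6 + 2)*3) = -577*(-16 + (6 + 2)*3)/(-2 + ((6 + 2)*3)³ - 18*9*(6 + 2)² + 33*((6 + 2)*3)) = -577*(-16 + 8*3)/(-2 + (8*3)³ - 18*(8*3)² + 33*(8*3)) = -577*(-16 + 24)/(-2 + 24³ - 18*24² + 33*24) = -577*8/(-2 + 13824 - 18*576 + 792) = -577*8/(-2 + 13824 - 10368 + 792) = -577/((⅛)*4246) = -577/2123/4 = -577*4/2123 = -2308/2123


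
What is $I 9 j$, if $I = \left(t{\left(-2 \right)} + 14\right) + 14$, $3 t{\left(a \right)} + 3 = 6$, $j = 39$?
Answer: $10179$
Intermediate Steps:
$t{\left(a \right)} = 1$ ($t{\left(a \right)} = -1 + \frac{1}{3} \cdot 6 = -1 + 2 = 1$)
$I = 29$ ($I = \left(1 + 14\right) + 14 = 15 + 14 = 29$)
$I 9 j = 29 \cdot 9 \cdot 39 = 261 \cdot 39 = 10179$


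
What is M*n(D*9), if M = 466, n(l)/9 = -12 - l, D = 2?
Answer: -125820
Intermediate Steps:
n(l) = -108 - 9*l (n(l) = 9*(-12 - l) = -108 - 9*l)
M*n(D*9) = 466*(-108 - 18*9) = 466*(-108 - 9*18) = 466*(-108 - 162) = 466*(-270) = -125820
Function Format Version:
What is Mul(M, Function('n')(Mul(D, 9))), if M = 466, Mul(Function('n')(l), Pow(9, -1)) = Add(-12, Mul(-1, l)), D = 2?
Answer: -125820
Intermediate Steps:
Function('n')(l) = Add(-108, Mul(-9, l)) (Function('n')(l) = Mul(9, Add(-12, Mul(-1, l))) = Add(-108, Mul(-9, l)))
Mul(M, Function('n')(Mul(D, 9))) = Mul(466, Add(-108, Mul(-9, Mul(2, 9)))) = Mul(466, Add(-108, Mul(-9, 18))) = Mul(466, Add(-108, -162)) = Mul(466, -270) = -125820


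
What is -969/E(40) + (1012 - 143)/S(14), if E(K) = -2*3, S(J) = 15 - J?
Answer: 2061/2 ≈ 1030.5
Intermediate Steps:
E(K) = -6
-969/E(40) + (1012 - 143)/S(14) = -969/(-6) + (1012 - 143)/(15 - 1*14) = -969*(-⅙) + 869/(15 - 14) = 323/2 + 869/1 = 323/2 + 869*1 = 323/2 + 869 = 2061/2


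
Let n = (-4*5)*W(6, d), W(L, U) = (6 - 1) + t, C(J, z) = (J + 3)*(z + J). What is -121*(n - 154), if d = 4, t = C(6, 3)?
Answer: 226754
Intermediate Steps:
C(J, z) = (3 + J)*(J + z)
t = 81 (t = 6**2 + 3*6 + 3*3 + 6*3 = 36 + 18 + 9 + 18 = 81)
W(L, U) = 86 (W(L, U) = (6 - 1) + 81 = 5 + 81 = 86)
n = -1720 (n = -4*5*86 = -20*86 = -1720)
-121*(n - 154) = -121*(-1720 - 154) = -121*(-1874) = 226754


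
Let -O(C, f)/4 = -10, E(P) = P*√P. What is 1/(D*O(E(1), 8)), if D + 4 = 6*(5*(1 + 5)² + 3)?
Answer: 1/43760 ≈ 2.2852e-5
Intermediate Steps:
E(P) = P^(3/2)
O(C, f) = 40 (O(C, f) = -4*(-10) = 40)
D = 1094 (D = -4 + 6*(5*(1 + 5)² + 3) = -4 + 6*(5*6² + 3) = -4 + 6*(5*36 + 3) = -4 + 6*(180 + 3) = -4 + 6*183 = -4 + 1098 = 1094)
1/(D*O(E(1), 8)) = 1/(1094*40) = 1/43760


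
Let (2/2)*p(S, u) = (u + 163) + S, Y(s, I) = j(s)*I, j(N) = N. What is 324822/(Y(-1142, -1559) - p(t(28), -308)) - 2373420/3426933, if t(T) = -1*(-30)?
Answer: -1037571488378/2033876739323 ≈ -0.51015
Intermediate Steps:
t(T) = 30
Y(s, I) = I*s (Y(s, I) = s*I = I*s)
p(S, u) = 163 + S + u (p(S, u) = (u + 163) + S = (163 + u) + S = 163 + S + u)
324822/(Y(-1142, -1559) - p(t(28), -308)) - 2373420/3426933 = 324822/(-1559*(-1142) - (163 + 30 - 308)) - 2373420/3426933 = 324822/(1780378 - 1*(-115)) - 2373420*1/3426933 = 324822/(1780378 + 115) - 791140/1142311 = 324822/1780493 - 791140/1142311 = -1037571488378/2033876739323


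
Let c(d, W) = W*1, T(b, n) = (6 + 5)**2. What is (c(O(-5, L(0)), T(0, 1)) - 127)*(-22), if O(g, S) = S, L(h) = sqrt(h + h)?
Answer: 132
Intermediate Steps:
L(h) = sqrt(2)*sqrt(h) (L(h) = sqrt(2*h) = sqrt(2)*sqrt(h))
T(b, n) = 121 (T(b, n) = 11**2 = 121)
c(d, W) = W
(c(O(-5, L(0)), T(0, 1)) - 127)*(-22) = (121 - 127)*(-22) = -6*(-22) = 132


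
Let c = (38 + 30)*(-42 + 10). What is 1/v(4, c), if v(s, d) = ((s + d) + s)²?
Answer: 1/4700224 ≈ 2.1276e-7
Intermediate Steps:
c = -2176 (c = 68*(-32) = -2176)
v(s, d) = (d + 2*s)² (v(s, d) = ((d + s) + s)² = (d + 2*s)²)
1/v(4, c) = 1/((-2176 + 2*4)²) = 1/((-2176 + 8)²) = 1/((-2168)²) = 1/4700224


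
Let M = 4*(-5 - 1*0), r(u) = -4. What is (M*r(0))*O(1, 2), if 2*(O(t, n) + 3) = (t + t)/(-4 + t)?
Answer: -800/3 ≈ -266.67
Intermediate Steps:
O(t, n) = -3 + t/(-4 + t) (O(t, n) = -3 + ((t + t)/(-4 + t))/2 = -3 + ((2*t)/(-4 + t))/2 = -3 + (2*t/(-4 + t))/2 = -3 + t/(-4 + t))
M = -20 (M = 4*(-5 + 0) = 4*(-5) = -20)
(M*r(0))*O(1, 2) = (-20*(-4))*(2*(6 - 1*1)/(-4 + 1)) = 80*(2*(6 - 1)/(-3)) = 80*(2*(-1/3)*5) = 80*(-10/3) = -800/3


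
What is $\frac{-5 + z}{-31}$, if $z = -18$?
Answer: $\frac{23}{31} \approx 0.74194$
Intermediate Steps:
$\frac{-5 + z}{-31} = \frac{-5 - 18}{-31} = \left(-23\right) \left(- \frac{1}{31}\right) = \frac{23}{31}$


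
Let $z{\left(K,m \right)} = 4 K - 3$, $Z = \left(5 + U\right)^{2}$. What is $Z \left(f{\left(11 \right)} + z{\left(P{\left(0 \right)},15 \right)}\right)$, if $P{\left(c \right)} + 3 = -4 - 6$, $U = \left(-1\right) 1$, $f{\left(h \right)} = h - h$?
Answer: $-880$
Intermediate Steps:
$f{\left(h \right)} = 0$
$U = -1$
$Z = 16$ ($Z = \left(5 - 1\right)^{2} = 4^{2} = 16$)
$P{\left(c \right)} = -13$ ($P{\left(c \right)} = -3 - 10 = -13$)
$z{\left(K,m \right)} = -3 + 4 K$
$Z \left(f{\left(11 \right)} + z{\left(P{\left(0 \right)},15 \right)}\right) = 16 \left(0 + \left(-3 + 4 \left(-13\right)\right)\right) = 16 \left(0 - 55\right) = 16 \left(-55\right) = -880$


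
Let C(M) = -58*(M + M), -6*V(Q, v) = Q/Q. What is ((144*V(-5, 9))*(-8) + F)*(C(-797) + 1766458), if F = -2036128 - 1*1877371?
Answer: -7274485515370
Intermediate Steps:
V(Q, v) = -⅙ (V(Q, v) = -Q/(6*Q) = -⅙*1 = -⅙)
F = -3913499 (F = -2036128 - 1877371 = -3913499)
C(M) = -116*M
((144*V(-5, 9))*(-8) + F)*(C(-797) + 1766458) = ((144*(-⅙))*(-8) - 3913499)*(-116*(-797) + 1766458) = (-24*(-8) - 3913499)*(92452 + 1766458) = (192 - 3913499)*1858910 = -3913307*1858910 = -7274485515370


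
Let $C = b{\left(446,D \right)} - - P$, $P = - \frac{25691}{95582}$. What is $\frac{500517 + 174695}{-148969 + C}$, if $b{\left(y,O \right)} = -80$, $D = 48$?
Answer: $- \frac{64538113384}{14246427209} \approx -4.5301$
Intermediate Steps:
$P = - \frac{25691}{95582}$ ($P = \left(-25691\right) \frac{1}{95582} = - \frac{25691}{95582} \approx -0.26878$)
$C = - \frac{7672251}{95582}$ ($C = -80 - \left(-1\right) \left(- \frac{25691}{95582}\right) = -80 - \frac{25691}{95582} = - \frac{7672251}{95582} \approx -80.269$)
$\frac{500517 + 174695}{-148969 + C} = \frac{500517 + 174695}{-148969 - \frac{7672251}{95582}} = \frac{675212}{- \frac{14246427209}{95582}} = 675212 \left(- \frac{95582}{14246427209}\right) = - \frac{64538113384}{14246427209}$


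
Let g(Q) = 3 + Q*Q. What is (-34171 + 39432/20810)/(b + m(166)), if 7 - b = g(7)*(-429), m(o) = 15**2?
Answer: -355529539/234528700 ≈ -1.5159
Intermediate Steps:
g(Q) = 3 + Q**2
m(o) = 225
b = 22315 (b = 7 - (3 + 7**2)*(-429) = 7 - (3 + 49)*(-429) = 7 - 52*(-429) = 7 - 1*(-22308) = 7 + 22308 = 22315)
(-34171 + 39432/20810)/(b + m(166)) = (-34171 + 39432/20810)/(22315 + 225) = (-34171 + 39432*(1/20810))/22540 = (-34171 + 19716/10405)*(1/22540) = -355529539/10405*1/22540 = -355529539/234528700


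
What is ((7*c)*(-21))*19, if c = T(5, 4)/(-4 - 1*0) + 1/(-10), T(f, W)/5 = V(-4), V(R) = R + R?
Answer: -276507/10 ≈ -27651.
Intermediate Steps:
V(R) = 2*R
T(f, W) = -40 (T(f, W) = 5*(2*(-4)) = 5*(-8) = -40)
c = 99/10 (c = -40/(-4 - 1*0) + 1/(-10) = -40/(-4 + 0) + 1*(-⅒) = -40/(-4) - ⅒ = -40*(-¼) - ⅒ = 10 - ⅒ = 99/10 ≈ 9.9000)
((7*c)*(-21))*19 = ((7*(99/10))*(-21))*19 = ((693/10)*(-21))*19 = -14553/10*19 = -276507/10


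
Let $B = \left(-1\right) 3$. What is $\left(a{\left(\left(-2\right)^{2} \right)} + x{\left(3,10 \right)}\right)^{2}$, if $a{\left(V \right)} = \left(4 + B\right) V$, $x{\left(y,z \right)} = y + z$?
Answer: $289$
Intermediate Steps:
$B = -3$
$a{\left(V \right)} = V$ ($a{\left(V \right)} = \left(4 - 3\right) V = 1 V = V$)
$\left(a{\left(\left(-2\right)^{2} \right)} + x{\left(3,10 \right)}\right)^{2} = \left(\left(-2\right)^{2} + \left(3 + 10\right)\right)^{2} = \left(4 + 13\right)^{2} = 17^{2} = 289$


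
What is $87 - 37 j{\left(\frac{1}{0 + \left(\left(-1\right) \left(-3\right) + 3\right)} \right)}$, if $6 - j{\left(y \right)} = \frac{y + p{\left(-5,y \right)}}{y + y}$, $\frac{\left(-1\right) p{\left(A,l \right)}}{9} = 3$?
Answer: $- \frac{6227}{2} \approx -3113.5$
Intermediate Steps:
$p{\left(A,l \right)} = -27$ ($p{\left(A,l \right)} = \left(-9\right) 3 = -27$)
$j{\left(y \right)} = 6 - \frac{-27 + y}{2 y}$ ($j{\left(y \right)} = 6 - \frac{y - 27}{y + y} = 6 - \frac{-27 + y}{2 y}$)
$87 - 37 j{\left(\frac{1}{0 + \left(\left(-1\right) \left(-3\right) + 3\right)} \right)} = 87 - 37 \frac{27 + \frac{11}{0 + \left(\left(-1\right) \left(-3\right) + 3\right)}}{2 \frac{1}{0 + \left(\left(-1\right) \left(-3\right) + 3\right)}} = 87 - 37 \frac{27 + \frac{11}{0 + \left(3 + 3\right)}}{2 \frac{1}{0 + \left(3 + 3\right)}} = 87 - 37 \frac{27 + \frac{11}{0 + 6}}{2 \frac{1}{0 + 6}} = 87 - 37 \frac{27 + \frac{11}{6}}{2 \cdot \frac{1}{6}} = 87 - 37 \frac{\frac{1}{\frac{1}{6}} \left(27 + 11 \cdot \frac{1}{6}\right)}{2} = 87 - 37 \cdot \frac{1}{2} \cdot 6 \left(27 + \frac{11}{6}\right) = 87 - 37 \cdot \frac{1}{2} \cdot 6 \cdot \frac{173}{6} = 87 - \frac{6401}{2} = - \frac{6227}{2}$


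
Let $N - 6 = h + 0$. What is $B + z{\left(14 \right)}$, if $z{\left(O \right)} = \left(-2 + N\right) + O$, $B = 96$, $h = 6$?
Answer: $120$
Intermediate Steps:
$N = 12$ ($N = 6 + \left(6 + 0\right) = 6 + 6 = 12$)
$z{\left(O \right)} = 10 + O$ ($z{\left(O \right)} = \left(-2 + 12\right) + O = 10 + O$)
$B + z{\left(14 \right)} = 96 + \left(10 + 14\right) = 96 + 24 = 120$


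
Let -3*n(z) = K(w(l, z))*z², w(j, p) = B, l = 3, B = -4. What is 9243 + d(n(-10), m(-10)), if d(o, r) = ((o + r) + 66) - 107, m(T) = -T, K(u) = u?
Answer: 28036/3 ≈ 9345.3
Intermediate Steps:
w(j, p) = -4
n(z) = 4*z²/3 (n(z) = -(-4)*z²/3 = 4*z²/3)
d(o, r) = -41 + o + r (d(o, r) = (66 + o + r) - 107 = -41 + o + r)
9243 + d(n(-10), m(-10)) = 9243 + (-41 + (4/3)*(-10)² - 1*(-10)) = 9243 + (-41 + (4/3)*100 + 10) = 9243 + (-41 + 400/3 + 10) = 9243 + 307/3 = 28036/3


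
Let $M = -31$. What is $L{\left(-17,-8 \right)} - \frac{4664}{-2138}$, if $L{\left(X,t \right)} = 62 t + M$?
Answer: $- \frac{561031}{1069} \approx -524.82$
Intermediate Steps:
$L{\left(X,t \right)} = -31 + 62 t$ ($L{\left(X,t \right)} = 62 t - 31 = -31 + 62 t$)
$L{\left(-17,-8 \right)} - \frac{4664}{-2138} = \left(-31 + 62 \left(-8\right)\right) - \frac{4664}{-2138} = \left(-31 - 496\right) - - \frac{2332}{1069} = -527 + \frac{2332}{1069} = - \frac{561031}{1069}$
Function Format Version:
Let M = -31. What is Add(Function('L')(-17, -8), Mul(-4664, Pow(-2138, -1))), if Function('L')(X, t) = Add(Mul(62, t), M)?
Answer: Rational(-561031, 1069) ≈ -524.82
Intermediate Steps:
Function('L')(X, t) = Add(-31, Mul(62, t)) (Function('L')(X, t) = Add(Mul(62, t), -31) = Add(-31, Mul(62, t)))
Add(Function('L')(-17, -8), Mul(-4664, Pow(-2138, -1))) = Add(Add(-31, Mul(62, -8)), Mul(-4664, Pow(-2138, -1))) = Add(Add(-31, -496), Mul(-4664, Rational(-1, 2138))) = Add(-527, Rational(2332, 1069)) = Rational(-561031, 1069)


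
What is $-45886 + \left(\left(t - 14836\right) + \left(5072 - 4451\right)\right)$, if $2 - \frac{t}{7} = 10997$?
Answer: $-137066$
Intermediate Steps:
$t = -76965$ ($t = 14 - 76979 = -76965$)
$-45886 + \left(\left(t - 14836\right) + \left(5072 - 4451\right)\right) = -45886 + \left(\left(-76965 - 14836\right) + \left(5072 - 4451\right)\right) = -45886 + \left(-91801 + \left(5072 - 4451\right)\right) = -45886 + \left(-91801 + 621\right) = -45886 - 91180 = -137066$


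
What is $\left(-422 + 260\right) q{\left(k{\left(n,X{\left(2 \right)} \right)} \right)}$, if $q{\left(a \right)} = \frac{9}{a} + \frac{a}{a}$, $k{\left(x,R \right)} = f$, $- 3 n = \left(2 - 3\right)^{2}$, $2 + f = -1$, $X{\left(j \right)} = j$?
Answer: $324$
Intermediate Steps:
$f = -3$ ($f = -2 - 1 = -3$)
$n = - \frac{1}{3}$ ($n = - \frac{\left(2 - 3\right)^{2}}{3} = - \frac{\left(-1\right)^{2}}{3} = \left(- \frac{1}{3}\right) 1 = - \frac{1}{3} \approx -0.33333$)
$k{\left(x,R \right)} = -3$
$q{\left(a \right)} = 1 + \frac{9}{a}$ ($q{\left(a \right)} = \frac{9}{a} + 1 = 1 + \frac{9}{a}$)
$\left(-422 + 260\right) q{\left(k{\left(n,X{\left(2 \right)} \right)} \right)} = \left(-422 + 260\right) \frac{9 - 3}{-3} = - 162 \left(\left(- \frac{1}{3}\right) 6\right) = \left(-162\right) \left(-2\right) = 324$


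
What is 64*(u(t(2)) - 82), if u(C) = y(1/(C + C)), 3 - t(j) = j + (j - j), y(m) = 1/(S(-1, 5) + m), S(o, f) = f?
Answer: -57600/11 ≈ -5236.4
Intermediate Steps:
y(m) = 1/(5 + m)
t(j) = 3 - j (t(j) = 3 - (j + (j - j)) = 3 - (j + 0) = 3 - j)
u(C) = 1/(5 + 1/(2*C)) (u(C) = 1/(5 + 1/(C + C)) = 1/(5 + 1/(2*C)))
64*(u(t(2)) - 82) = 64*(2*(3 - 1*2)/(1 + 10*(3 - 1*2)) - 82) = 64*(2*(3 - 2)/(1 + 10*(3 - 2)) - 82) = 64*(2*1/(1 + 10*1) - 82) = 64*(2*1/(1 + 10) - 82) = 64*(2*1/11 - 82) = 64*(2*1*(1/11) - 82) = 64*(2/11 - 82) = 64*(-900/11) = -57600/11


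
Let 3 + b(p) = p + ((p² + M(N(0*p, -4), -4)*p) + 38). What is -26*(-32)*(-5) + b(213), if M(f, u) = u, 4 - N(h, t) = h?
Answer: 40605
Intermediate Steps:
N(h, t) = 4 - h
b(p) = 35 + p² - 3*p (b(p) = -3 + (p + ((p² - 4*p) + 38)) = -3 + (p + (38 + p² - 4*p)) = -3 + (38 + p² - 3*p) = 35 + p² - 3*p)
-26*(-32)*(-5) + b(213) = -26*(-32)*(-5) + (35 + 213² - 3*213) = 832*(-5) + (35 + 45369 - 639) = -4160 + 44765 = 40605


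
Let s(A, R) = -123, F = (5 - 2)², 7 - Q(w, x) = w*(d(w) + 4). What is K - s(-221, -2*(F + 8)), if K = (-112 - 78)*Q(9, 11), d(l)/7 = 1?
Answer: 17603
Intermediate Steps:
d(l) = 7 (d(l) = 7*1 = 7)
Q(w, x) = 7 - 11*w (Q(w, x) = 7 - w*(7 + 4) = 7 - w*11 = 7 - 11*w)
F = 9 (F = 3² = 9)
K = 17480 (K = (-112 - 78)*(7 - 11*9) = -190*(7 - 99) = -190*(-92) = 17480)
K - s(-221, -2*(F + 8)) = 17480 - 1*(-123) = 17480 + 123 = 17603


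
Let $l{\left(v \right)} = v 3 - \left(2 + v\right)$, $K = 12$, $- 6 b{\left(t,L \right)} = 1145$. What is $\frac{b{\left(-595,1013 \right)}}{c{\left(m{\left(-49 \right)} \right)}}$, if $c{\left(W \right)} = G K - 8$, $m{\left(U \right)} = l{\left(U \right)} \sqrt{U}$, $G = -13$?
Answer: $\frac{1145}{984} \approx 1.1636$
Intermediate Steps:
$b{\left(t,L \right)} = - \frac{1145}{6}$ ($b{\left(t,L \right)} = \left(- \frac{1}{6}\right) 1145 = - \frac{1145}{6}$)
$l{\left(v \right)} = -2 + 2 v$ ($l{\left(v \right)} = 3 v - \left(2 + v\right) = -2 + 2 v$)
$m{\left(U \right)} = \sqrt{U} \left(-2 + 2 U\right)$ ($m{\left(U \right)} = \left(-2 + 2 U\right) \sqrt{U} = \sqrt{U} \left(-2 + 2 U\right)$)
$c{\left(W \right)} = -164$ ($c{\left(W \right)} = \left(-13\right) 12 - 8 = -156 - 8 = -164$)
$\frac{b{\left(-595,1013 \right)}}{c{\left(m{\left(-49 \right)} \right)}} = - \frac{1145}{6 \left(-164\right)} = \left(- \frac{1145}{6}\right) \left(- \frac{1}{164}\right) = \frac{1145}{984}$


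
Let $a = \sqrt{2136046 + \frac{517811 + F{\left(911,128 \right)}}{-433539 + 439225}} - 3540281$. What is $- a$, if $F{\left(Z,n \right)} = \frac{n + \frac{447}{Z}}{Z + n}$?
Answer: $3540281 - \frac{\sqrt{15468588440333436759260753}}{2690981947} \approx 3.5388 \cdot 10^{6}$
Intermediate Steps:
$F{\left(Z,n \right)} = \frac{n + \frac{447}{Z}}{Z + n}$
$a = -3540281 + \frac{\sqrt{15468588440333436759260753}}{2690981947}$ ($a = \sqrt{2136046 + \frac{517811 + \frac{447 + 911 \cdot 128}{911 \left(911 + 128\right)}}{-433539 + 439225}} - 3540281 = \sqrt{2136046 + \frac{517811 + \frac{447 + 116608}{911 \cdot 1039}}{5686}} - 3540281 = \sqrt{2136046 + \left(517811 + \frac{1}{911} \cdot \frac{1}{1039} \cdot 117055\right) \frac{1}{5686}} - 3540281 = \sqrt{2136046 + \left(517811 + \frac{117055}{946529}\right) \frac{1}{5686}} - 3540281 = \sqrt{2136046 + \frac{490123245074}{946529} \cdot \frac{1}{5686}} - 3540281 = \sqrt{2136046 + \frac{245061622537}{2690981947}} - 3540281 = \sqrt{\frac{5748306285584099}{2690981947}} - 3540281 = \frac{\sqrt{15468588440333436759260753}}{2690981947} - 3540281 = -3540281 + \frac{\sqrt{15468588440333436759260753}}{2690981947} \approx -3.5388 \cdot 10^{6}$)
$- a = - (-3540281 + \frac{\sqrt{15468588440333436759260753}}{2690981947}) = 3540281 - \frac{\sqrt{15468588440333436759260753}}{2690981947}$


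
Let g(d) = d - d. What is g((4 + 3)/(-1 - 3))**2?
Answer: 0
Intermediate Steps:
g(d) = 0
g((4 + 3)/(-1 - 3))**2 = 0**2 = 0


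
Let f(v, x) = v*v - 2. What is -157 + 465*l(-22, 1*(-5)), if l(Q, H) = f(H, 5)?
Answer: 10538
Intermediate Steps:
f(v, x) = -2 + v**2 (f(v, x) = v**2 - 2 = -2 + v**2)
l(Q, H) = -2 + H**2
-157 + 465*l(-22, 1*(-5)) = -157 + 465*(-2 + (1*(-5))**2) = -157 + 465*(-2 + (-5)**2) = -157 + 465*(-2 + 25) = -157 + 465*23 = -157 + 10695 = 10538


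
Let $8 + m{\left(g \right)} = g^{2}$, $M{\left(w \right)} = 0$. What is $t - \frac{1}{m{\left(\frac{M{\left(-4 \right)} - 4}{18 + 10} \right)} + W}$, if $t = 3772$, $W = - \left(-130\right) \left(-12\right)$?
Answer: $\frac{289806581}{76831} \approx 3772.0$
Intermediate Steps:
$W = -1560$ ($W = \left(-1\right) 1560 = -1560$)
$m{\left(g \right)} = -8 + g^{2}$
$t - \frac{1}{m{\left(\frac{M{\left(-4 \right)} - 4}{18 + 10} \right)} + W} = 3772 - \frac{1}{\left(-8 + \left(\frac{0 - 4}{18 + 10}\right)^{2}\right) - 1560} = 3772 - \frac{1}{\left(-8 + \left(- \frac{4}{28}\right)^{2}\right) - 1560} = 3772 - \frac{1}{\left(-8 + \left(\left(-4\right) \frac{1}{28}\right)^{2}\right) - 1560} = 3772 - \frac{1}{\left(-8 + \left(- \frac{1}{7}\right)^{2}\right) - 1560} = 3772 - \frac{1}{\left(-8 + \frac{1}{49}\right) - 1560} = 3772 - \frac{1}{- \frac{391}{49} - 1560} = 3772 - \frac{1}{- \frac{76831}{49}} = 3772 - - \frac{49}{76831} = 3772 + \frac{49}{76831} = \frac{289806581}{76831}$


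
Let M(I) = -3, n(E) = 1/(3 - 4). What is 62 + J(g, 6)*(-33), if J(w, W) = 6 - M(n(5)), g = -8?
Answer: -235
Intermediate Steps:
n(E) = -1 (n(E) = 1/(-1) = -1)
J(w, W) = 9 (J(w, W) = 6 - 1*(-3) = 6 + 3 = 9)
62 + J(g, 6)*(-33) = 62 + 9*(-33) = 62 - 297 = -235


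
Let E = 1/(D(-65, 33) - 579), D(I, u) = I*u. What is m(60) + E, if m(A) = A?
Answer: 163439/2724 ≈ 60.000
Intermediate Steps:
E = -1/2724 (E = 1/(-65*33 - 579) = 1/(-2145 - 579) = 1/(-2724) = -1/2724 ≈ -0.00036711)
m(60) + E = 60 - 1/2724 = 163439/2724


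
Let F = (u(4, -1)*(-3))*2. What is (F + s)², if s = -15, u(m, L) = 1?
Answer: 441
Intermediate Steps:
F = -6 (F = (1*(-3))*2 = -3*2 = -6)
(F + s)² = (-6 - 15)² = (-21)² = 441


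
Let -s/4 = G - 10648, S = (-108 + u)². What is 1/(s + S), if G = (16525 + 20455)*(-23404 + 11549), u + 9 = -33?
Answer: 1/1753656692 ≈ 5.7024e-10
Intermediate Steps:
u = -42 (u = -9 - 33 = -42)
G = -438397900 (G = 36980*(-11855) = -438397900)
S = 22500 (S = (-108 - 42)² = (-150)² = 22500)
s = 1753634192 (s = -4*(-438397900 - 10648) = -4*(-438408548) = 1753634192)
1/(s + S) = 1/(1753634192 + 22500) = 1/1753656692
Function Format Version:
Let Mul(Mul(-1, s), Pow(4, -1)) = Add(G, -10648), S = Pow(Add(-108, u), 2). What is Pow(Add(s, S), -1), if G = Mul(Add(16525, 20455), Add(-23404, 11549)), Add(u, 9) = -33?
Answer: Rational(1, 1753656692) ≈ 5.7024e-10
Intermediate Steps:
u = -42 (u = Add(-9, -33) = -42)
G = -438397900 (G = Mul(36980, -11855) = -438397900)
S = 22500 (S = Pow(Add(-108, -42), 2) = Pow(-150, 2) = 22500)
s = 1753634192 (s = Mul(-4, Add(-438397900, -10648)) = Mul(-4, -438408548) = 1753634192)
Pow(Add(s, S), -1) = Pow(Add(1753634192, 22500), -1) = Pow(1753656692, -1) = Rational(1, 1753656692)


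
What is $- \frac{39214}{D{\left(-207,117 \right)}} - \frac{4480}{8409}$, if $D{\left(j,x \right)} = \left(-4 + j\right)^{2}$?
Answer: $- \frac{529204606}{374377089} \approx -1.4136$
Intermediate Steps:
$- \frac{39214}{D{\left(-207,117 \right)}} - \frac{4480}{8409} = - \frac{39214}{\left(-4 - 207\right)^{2}} - \frac{4480}{8409} = - \frac{39214}{\left(-211\right)^{2}} - \frac{4480}{8409} = - \frac{39214}{44521} - \frac{4480}{8409} = - \frac{529204606}{374377089}$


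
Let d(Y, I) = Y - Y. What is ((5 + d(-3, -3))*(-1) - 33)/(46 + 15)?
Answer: -38/61 ≈ -0.62295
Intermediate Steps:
d(Y, I) = 0
((5 + d(-3, -3))*(-1) - 33)/(46 + 15) = ((5 + 0)*(-1) - 33)/(46 + 15) = (5*(-1) - 33)/61 = (-5 - 33)/61 = (1/61)*(-38) = -38/61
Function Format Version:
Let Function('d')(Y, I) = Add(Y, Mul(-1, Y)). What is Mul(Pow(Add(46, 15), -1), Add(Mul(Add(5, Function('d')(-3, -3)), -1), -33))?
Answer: Rational(-38, 61) ≈ -0.62295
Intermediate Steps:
Function('d')(Y, I) = 0
Mul(Pow(Add(46, 15), -1), Add(Mul(Add(5, Function('d')(-3, -3)), -1), -33)) = Mul(Pow(Add(46, 15), -1), Add(Mul(Add(5, 0), -1), -33)) = Mul(Pow(61, -1), Add(Mul(5, -1), -33)) = Mul(Rational(1, 61), Add(-5, -33)) = Mul(Rational(1, 61), -38) = Rational(-38, 61)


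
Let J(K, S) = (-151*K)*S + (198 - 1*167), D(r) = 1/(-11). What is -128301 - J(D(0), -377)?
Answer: -1354725/11 ≈ -1.2316e+5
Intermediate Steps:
D(r) = -1/11
J(K, S) = 31 - 151*K*S (J(K, S) = -151*K*S + (198 - 167) = -151*K*S + 31 = 31 - 151*K*S)
-128301 - J(D(0), -377) = -128301 - (31 - 151*(-1/11)*(-377)) = -128301 - (31 - 56927/11) = -128301 - 1*(-56586/11) = -128301 + 56586/11 = -1354725/11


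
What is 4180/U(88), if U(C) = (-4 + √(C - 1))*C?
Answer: 190/71 + 95*√87/142 ≈ 8.9162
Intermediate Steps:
U(C) = C*(-4 + √(-1 + C)) (U(C) = (-4 + √(-1 + C))*C = C*(-4 + √(-1 + C)))
4180/U(88) = 4180/((88*(-4 + √(-1 + 88)))) = 4180/((88*(-4 + √87))) = 4180/(-352 + 88*√87)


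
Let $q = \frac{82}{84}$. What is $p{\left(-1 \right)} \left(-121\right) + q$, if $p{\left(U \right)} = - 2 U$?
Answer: $- \frac{10123}{42} \approx -241.02$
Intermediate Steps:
$q = \frac{41}{42}$ ($q = 82 \cdot \frac{1}{84} = \frac{41}{42} \approx 0.97619$)
$p{\left(-1 \right)} \left(-121\right) + q = \left(-2\right) \left(-1\right) \left(-121\right) + \frac{41}{42} = 2 \left(-121\right) + \frac{41}{42} = -242 + \frac{41}{42} = - \frac{10123}{42}$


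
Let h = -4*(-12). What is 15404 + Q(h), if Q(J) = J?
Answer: 15452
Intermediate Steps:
h = 48
15404 + Q(h) = 15404 + 48 = 15452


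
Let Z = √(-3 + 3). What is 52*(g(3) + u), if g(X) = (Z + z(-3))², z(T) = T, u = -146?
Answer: -7124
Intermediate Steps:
Z = 0 (Z = √0 = 0)
g(X) = 9 (g(X) = (0 - 3)² = (-3)² = 9)
52*(g(3) + u) = 52*(9 - 146) = 52*(-137) = -7124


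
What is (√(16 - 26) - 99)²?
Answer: (99 - I*√10)² ≈ 9791.0 - 626.13*I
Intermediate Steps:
(√(16 - 26) - 99)² = (√(-10) - 99)² = (I*√10 - 99)² = (-99 + I*√10)²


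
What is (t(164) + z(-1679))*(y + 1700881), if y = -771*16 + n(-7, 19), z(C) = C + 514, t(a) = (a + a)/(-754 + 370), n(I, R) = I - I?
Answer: -94492666745/48 ≈ -1.9686e+9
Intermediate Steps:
n(I, R) = 0
t(a) = -a/192 (t(a) = (2*a)/(-384) = (2*a)*(-1/384) = -a/192)
z(C) = 514 + C
y = -12336 (y = -771*16 + 0 = -12336 + 0 = -12336)
(t(164) + z(-1679))*(y + 1700881) = (-1/192*164 + (514 - 1679))*(-12336 + 1700881) = (-41/48 - 1165)*1688545 = -55961/48*1688545 = -94492666745/48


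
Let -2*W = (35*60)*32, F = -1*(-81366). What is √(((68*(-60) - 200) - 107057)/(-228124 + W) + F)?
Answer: √1393388891329351/130862 ≈ 285.25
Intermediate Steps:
F = 81366
W = -33600 (W = -35*60*32/2 = -1050*32 = -½*67200 = -33600)
√(((68*(-60) - 200) - 107057)/(-228124 + W) + F) = √(((68*(-60) - 200) - 107057)/(-228124 - 33600) + 81366) = √(((-4080 - 200) - 107057)/(-261724) + 81366) = √((-4280 - 107057)*(-1/261724) + 81366) = √(-111337*(-1/261724) + 81366) = √(111337/261724 + 81366) = √(21295546321/261724) = √1393388891329351/130862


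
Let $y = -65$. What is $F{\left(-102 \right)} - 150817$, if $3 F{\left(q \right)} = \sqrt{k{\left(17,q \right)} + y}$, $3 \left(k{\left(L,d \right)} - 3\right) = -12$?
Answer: $-150817 + \frac{i \sqrt{66}}{3} \approx -1.5082 \cdot 10^{5} + 2.708 i$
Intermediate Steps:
$k{\left(L,d \right)} = -1$ ($k{\left(L,d \right)} = 3 + \frac{1}{3} \left(-12\right) = 3 - 4 = -1$)
$F{\left(q \right)} = \frac{i \sqrt{66}}{3}$ ($F{\left(q \right)} = \frac{\sqrt{-1 - 65}}{3} = \frac{\sqrt{-66}}{3} = \frac{i \sqrt{66}}{3}$)
$F{\left(-102 \right)} - 150817 = \frac{i \sqrt{66}}{3} - 150817 = -150817 + \frac{i \sqrt{66}}{3}$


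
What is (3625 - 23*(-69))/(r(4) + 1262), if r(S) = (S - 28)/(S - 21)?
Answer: 44302/10739 ≈ 4.1253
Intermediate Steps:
r(S) = (-28 + S)/(-21 + S)
(3625 - 23*(-69))/(r(4) + 1262) = (3625 - 23*(-69))/((-28 + 4)/(-21 + 4) + 1262) = (3625 + 1587)/(-24/(-17) + 1262) = 5212/(-1/17*(-24) + 1262) = 5212/(24/17 + 1262) = 5212/(21478/17) = 5212*(17/21478) = 44302/10739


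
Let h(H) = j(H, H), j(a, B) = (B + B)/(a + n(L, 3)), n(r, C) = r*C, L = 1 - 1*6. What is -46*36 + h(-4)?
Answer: -31456/19 ≈ -1655.6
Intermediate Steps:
L = -5 (L = 1 - 6 = -5)
n(r, C) = C*r
j(a, B) = 2*B/(-15 + a) (j(a, B) = (B + B)/(a + 3*(-5)) = (2*B)/(a - 15) = (2*B)/(-15 + a) = 2*B/(-15 + a))
h(H) = 2*H/(-15 + H)
-46*36 + h(-4) = -46*36 + 2*(-4)/(-15 - 4) = -1656 + 2*(-4)/(-19) = -1656 + 2*(-4)*(-1/19) = -1656 + 8/19 = -31456/19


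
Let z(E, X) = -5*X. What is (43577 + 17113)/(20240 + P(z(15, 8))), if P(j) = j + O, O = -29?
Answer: 60690/20171 ≈ 3.0088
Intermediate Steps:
P(j) = -29 + j (P(j) = j - 29 = -29 + j)
(43577 + 17113)/(20240 + P(z(15, 8))) = (43577 + 17113)/(20240 + (-29 - 5*8)) = 60690/(20240 + (-29 - 40)) = 60690/(20240 - 69) = 60690/20171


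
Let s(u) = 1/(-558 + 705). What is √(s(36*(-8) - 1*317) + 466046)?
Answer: √205526289/21 ≈ 682.68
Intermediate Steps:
s(u) = 1/147
√(s(36*(-8) - 1*317) + 466046) = √(1/147 + 466046) = √(68508763/147) = √205526289/21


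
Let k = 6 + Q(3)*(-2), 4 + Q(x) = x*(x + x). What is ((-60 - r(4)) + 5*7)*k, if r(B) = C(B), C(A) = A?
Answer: 638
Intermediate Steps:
Q(x) = -4 + 2*x**2 (Q(x) = -4 + x*(x + x) = -4 + x*(2*x) = -4 + 2*x**2)
r(B) = B
k = -22 (k = 6 + (-4 + 2*3**2)*(-2) = 6 + (-4 + 2*9)*(-2) = 6 + (-4 + 18)*(-2) = 6 + 14*(-2) = 6 - 28 = -22)
((-60 - r(4)) + 5*7)*k = ((-60 - 1*4) + 5*7)*(-22) = ((-60 - 4) + 35)*(-22) = (-64 + 35)*(-22) = -29*(-22) = 638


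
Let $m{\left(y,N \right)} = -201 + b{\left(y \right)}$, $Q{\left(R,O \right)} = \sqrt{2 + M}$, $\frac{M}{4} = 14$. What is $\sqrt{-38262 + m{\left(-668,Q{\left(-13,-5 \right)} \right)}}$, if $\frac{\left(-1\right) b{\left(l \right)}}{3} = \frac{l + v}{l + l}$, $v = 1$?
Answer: $\frac{3 i \sqrt{1907086894}}{668} \approx 196.12 i$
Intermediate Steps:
$M = 56$ ($M = 4 \cdot 14 = 56$)
$b{\left(l \right)} = - \frac{3 \left(1 + l\right)}{2 l}$ ($b{\left(l \right)} = - 3 \frac{l + 1}{l + l} = - 3 \frac{1 + l}{2 l} = - \frac{3 \left(1 + l\right)}{2 l}$)
$Q{\left(R,O \right)} = \sqrt{58}$ ($Q{\left(R,O \right)} = \sqrt{2 + 56} = \sqrt{58}$)
$m{\left(y,N \right)} = -201 + \frac{3 \left(-1 - y\right)}{2 y}$
$\sqrt{-38262 + m{\left(-668,Q{\left(-13,-5 \right)} \right)}} = \sqrt{-38262 + \frac{3 \left(-1 - -90180\right)}{2 \left(-668\right)}} = \sqrt{-38262 + \frac{3}{2} \left(- \frac{1}{668}\right) \left(-1 + 90180\right)} = \sqrt{-38262 + \frac{3}{2} \left(- \frac{1}{668}\right) 90179} = \sqrt{-38262 - \frac{270537}{1336}} = \sqrt{- \frac{51388569}{1336}} = \frac{3 i \sqrt{1907086894}}{668}$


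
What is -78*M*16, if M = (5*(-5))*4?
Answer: 124800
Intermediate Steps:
M = -100 (M = -25*4 = -100)
-78*M*16 = -78*(-100)*16 = 7800*16 = 124800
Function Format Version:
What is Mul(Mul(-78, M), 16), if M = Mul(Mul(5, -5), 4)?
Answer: 124800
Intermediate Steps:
M = -100 (M = Mul(-25, 4) = -100)
Mul(Mul(-78, M), 16) = Mul(Mul(-78, -100), 16) = Mul(7800, 16) = 124800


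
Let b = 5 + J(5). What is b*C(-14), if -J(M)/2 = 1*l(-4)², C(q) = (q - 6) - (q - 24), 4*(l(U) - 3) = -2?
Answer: -135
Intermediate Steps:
l(U) = 5/2 (l(U) = 3 + (¼)*(-2) = 3 - ½ = 5/2)
C(q) = 18 (C(q) = (-6 + q) - (-24 + q) = (-6 + q) + (24 - q) = 18)
J(M) = -25/2 (J(M) = -2*(5/2)² = -2*25/4 = -25/2)
b = -15/2 (b = 5 - 25/2 = -15/2 ≈ -7.5000)
b*C(-14) = -15/2*18 = -135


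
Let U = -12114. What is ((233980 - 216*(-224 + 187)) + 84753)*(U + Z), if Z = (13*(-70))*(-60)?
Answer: 13881238350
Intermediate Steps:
Z = 54600 (Z = -910*(-60) = 54600)
((233980 - 216*(-224 + 187)) + 84753)*(U + Z) = ((233980 - 216*(-224 + 187)) + 84753)*(-12114 + 54600) = ((233980 - 216*(-37)) + 84753)*42486 = ((233980 + 7992) + 84753)*42486 = (241972 + 84753)*42486 = 326725*42486 = 13881238350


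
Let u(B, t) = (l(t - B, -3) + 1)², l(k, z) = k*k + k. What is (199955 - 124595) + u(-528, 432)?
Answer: 851118874081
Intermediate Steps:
l(k, z) = k + k² (l(k, z) = k² + k = k + k²)
u(B, t) = (1 + (t - B)*(1 + t - B))² (u(B, t) = ((t - B)*(1 + (t - B)) + 1)² = ((t - B)*(1 + t - B) + 1)² = (1 + (t - B)*(1 + t - B))²)
(199955 - 124595) + u(-528, 432) = (199955 - 124595) + (1 - (-528 - 1*432)*(1 + 432 - 1*(-528)))² = 75360 + (1 - (-528 - 432)*(1 + 432 + 528))² = 75360 + (1 - 1*(-960)*961)² = 75360 + (1 + 922560)² = 75360 + 922561² = 75360 + 851118798721 = 851118874081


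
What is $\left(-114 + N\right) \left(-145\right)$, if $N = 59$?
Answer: $7975$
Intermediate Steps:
$\left(-114 + N\right) \left(-145\right) = \left(-114 + 59\right) \left(-145\right) = \left(-55\right) \left(-145\right) = 7975$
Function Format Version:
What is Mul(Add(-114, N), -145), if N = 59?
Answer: 7975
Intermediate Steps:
Mul(Add(-114, N), -145) = Mul(Add(-114, 59), -145) = Mul(-55, -145) = 7975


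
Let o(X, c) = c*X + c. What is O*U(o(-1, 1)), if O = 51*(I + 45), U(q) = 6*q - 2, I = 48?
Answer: -9486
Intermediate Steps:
o(X, c) = c + X*c (o(X, c) = X*c + c = c + X*c)
U(q) = -2 + 6*q
O = 4743 (O = 51*(48 + 45) = 51*93 = 4743)
O*U(o(-1, 1)) = 4743*(-2 + 6*(1*(1 - 1))) = 4743*(-2 + 6*(1*0)) = 4743*(-2 + 6*0) = 4743*(-2 + 0) = 4743*(-2) = -9486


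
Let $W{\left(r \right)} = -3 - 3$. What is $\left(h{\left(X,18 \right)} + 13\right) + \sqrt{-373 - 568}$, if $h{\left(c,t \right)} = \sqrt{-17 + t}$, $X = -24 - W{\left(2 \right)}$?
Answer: $14 + i \sqrt{941} \approx 14.0 + 30.676 i$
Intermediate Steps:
$W{\left(r \right)} = -6$ ($W{\left(r \right)} = -3 - 3 = -6$)
$X = -18$ ($X = -24 - -6 = -24 + 6 = -18$)
$\left(h{\left(X,18 \right)} + 13\right) + \sqrt{-373 - 568} = \left(\sqrt{-17 + 18} + 13\right) + \sqrt{-373 - 568} = \left(\sqrt{1} + 13\right) + \sqrt{-941} = \left(1 + 13\right) + i \sqrt{941} = 14 + i \sqrt{941}$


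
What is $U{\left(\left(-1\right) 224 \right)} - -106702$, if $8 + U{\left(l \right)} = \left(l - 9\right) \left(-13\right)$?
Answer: $109723$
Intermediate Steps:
$U{\left(l \right)} = 109 - 13 l$ ($U{\left(l \right)} = -8 + \left(l - 9\right) \left(-13\right) = -8 + \left(-9 + l\right) \left(-13\right) = -8 - \left(-117 + 13 l\right) = 109 - 13 l$)
$U{\left(\left(-1\right) 224 \right)} - -106702 = \left(109 - 13 \left(\left(-1\right) 224\right)\right) - -106702 = \left(109 - -2912\right) + 106702 = \left(109 + 2912\right) + 106702 = 3021 + 106702 = 109723$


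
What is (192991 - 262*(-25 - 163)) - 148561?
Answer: 93686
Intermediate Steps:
(192991 - 262*(-25 - 163)) - 148561 = (192991 - 262*(-188)) - 148561 = (192991 + 49256) - 148561 = 242247 - 148561 = 93686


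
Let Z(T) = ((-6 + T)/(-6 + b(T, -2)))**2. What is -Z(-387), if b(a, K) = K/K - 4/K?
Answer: -17161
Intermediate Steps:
b(a, K) = 1 - 4/K
Z(T) = (2 - T/3)**2 (Z(T) = ((-6 + T)/(-6 + (-4 - 2)/(-2)))**2 = ((-6 + T)/(-6 - 1/2*(-6)))**2 = ((-6 + T)/(-6 + 3))**2 = ((-6 + T)/(-3))**2 = ((-6 + T)*(-1/3))**2 = (2 - T/3)**2)
-Z(-387) = -(-6 - 387)**2/9 = -(-393)**2/9 = -154449/9 = -1*17161 = -17161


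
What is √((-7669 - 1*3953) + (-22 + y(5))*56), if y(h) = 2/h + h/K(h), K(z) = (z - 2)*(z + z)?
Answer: I*√2885010/15 ≈ 113.24*I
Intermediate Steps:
K(z) = 2*z*(-2 + z) (K(z) = (-2 + z)*(2*z) = 2*z*(-2 + z))
y(h) = 1/(2*(-2 + h)) + 2/h (y(h) = 2/h + h/((2*h*(-2 + h))) = 2/h + h*(1/(2*h*(-2 + h))) = 2/h + 1/(2*(-2 + h)) = 1/(2*(-2 + h)) + 2/h)
√((-7669 - 1*3953) + (-22 + y(5))*56) = √((-7669 - 1*3953) + (-22 + (½)*(-8 + 5*5)/(5*(-2 + 5)))*56) = √((-7669 - 3953) + (-22 + (½)*(⅕)*(-8 + 25)/3)*56) = √(-11622 + (-22 + (½)*(⅕)*(⅓)*17)*56) = √(-11622 + (-22 + 17/30)*56) = √(-11622 - 643/30*56) = √(-11622 - 18004/15) = √(-192334/15) = I*√2885010/15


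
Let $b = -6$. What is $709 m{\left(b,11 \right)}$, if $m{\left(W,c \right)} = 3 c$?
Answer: $23397$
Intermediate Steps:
$709 m{\left(b,11 \right)} = 709 \cdot 3 \cdot 11 = 709 \cdot 33 = 23397$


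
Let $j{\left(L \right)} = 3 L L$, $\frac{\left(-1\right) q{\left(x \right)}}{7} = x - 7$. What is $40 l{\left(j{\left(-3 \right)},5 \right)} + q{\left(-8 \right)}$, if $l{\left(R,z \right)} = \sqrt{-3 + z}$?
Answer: $105 + 40 \sqrt{2} \approx 161.57$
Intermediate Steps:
$q{\left(x \right)} = 49 - 7 x$ ($q{\left(x \right)} = - 7 \left(x - 7\right) = - 7 \left(-7 + x\right) = 49 - 7 x$)
$j{\left(L \right)} = 3 L^{2}$
$40 l{\left(j{\left(-3 \right)},5 \right)} + q{\left(-8 \right)} = 40 \sqrt{-3 + 5} + \left(49 - -56\right) = 40 \sqrt{2} + \left(49 + 56\right) = 40 \sqrt{2} + 105 = 105 + 40 \sqrt{2}$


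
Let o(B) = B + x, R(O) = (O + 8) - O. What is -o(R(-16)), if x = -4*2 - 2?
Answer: 2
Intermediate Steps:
x = -10 (x = -8 - 2 = -10)
R(O) = 8 (R(O) = (8 + O) - O = 8)
o(B) = -10 + B (o(B) = B - 10 = -10 + B)
-o(R(-16)) = -(-10 + 8) = -1*(-2) = 2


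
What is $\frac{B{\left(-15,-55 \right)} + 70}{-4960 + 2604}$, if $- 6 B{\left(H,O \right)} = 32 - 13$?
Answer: $- \frac{401}{14136} \approx -0.028367$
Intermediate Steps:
$B{\left(H,O \right)} = - \frac{19}{6}$ ($B{\left(H,O \right)} = - \frac{32 - 13}{6} = \left(- \frac{1}{6}\right) 19 = - \frac{19}{6}$)
$\frac{B{\left(-15,-55 \right)} + 70}{-4960 + 2604} = \frac{- \frac{19}{6} + 70}{-4960 + 2604} = \frac{401}{6 \left(-2356\right)} = \frac{401}{6} \left(- \frac{1}{2356}\right) = - \frac{401}{14136}$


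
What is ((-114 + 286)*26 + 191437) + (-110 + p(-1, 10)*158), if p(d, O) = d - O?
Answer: 194061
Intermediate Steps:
((-114 + 286)*26 + 191437) + (-110 + p(-1, 10)*158) = ((-114 + 286)*26 + 191437) + (-110 + (-1 - 1*10)*158) = (172*26 + 191437) + (-110 + (-1 - 10)*158) = (4472 + 191437) + (-110 - 11*158) = 195909 + (-110 - 1738) = 195909 - 1848 = 194061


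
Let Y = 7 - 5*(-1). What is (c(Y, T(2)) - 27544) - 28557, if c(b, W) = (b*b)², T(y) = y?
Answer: -35365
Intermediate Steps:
Y = 12 (Y = 7 + 5 = 12)
c(b, W) = b⁴ (c(b, W) = (b²)² = b⁴)
(c(Y, T(2)) - 27544) - 28557 = (12⁴ - 27544) - 28557 = (20736 - 27544) - 28557 = -6808 - 28557 = -35365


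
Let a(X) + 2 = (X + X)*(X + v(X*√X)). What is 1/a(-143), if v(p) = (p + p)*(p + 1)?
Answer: -I/(-1672687300*I + 81796*√143) ≈ 5.9784e-10 - 3.496e-13*I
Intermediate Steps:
v(p) = 2*p*(1 + p) (v(p) = (2*p)*(1 + p) = 2*p*(1 + p))
a(X) = -2 + 2*X*(X + 2*X^(3/2)*(1 + X^(3/2))) (a(X) = -2 + (X + X)*(X + 2*(X*√X)*(1 + X*√X)) = -2 + (2*X)*(X + 2*X^(3/2)*(1 + X^(3/2))) = -2 + 2*X*(X + 2*X^(3/2)*(1 + X^(3/2))))
1/a(-143) = 1/(-2 + 2*(-143)² + 4*(-143)⁴ + 4*(-143)^(5/2)) = 1/(-2 + 2*20449 + 4*418161601 + 4*(20449*I*√143)) = 1/(-2 + 40898 + 1672646404 + 81796*I*√143) = 1/(1672687300 + 81796*I*√143)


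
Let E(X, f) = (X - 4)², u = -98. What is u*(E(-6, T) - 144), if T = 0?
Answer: 4312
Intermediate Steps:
E(X, f) = (-4 + X)²
u*(E(-6, T) - 144) = -98*((-4 - 6)² - 144) = -98*((-10)² - 144) = -98*(100 - 144) = -98*(-44) = 4312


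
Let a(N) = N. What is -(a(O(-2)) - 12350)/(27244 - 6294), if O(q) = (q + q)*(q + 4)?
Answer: 6179/10475 ≈ 0.58988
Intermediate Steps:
O(q) = 2*q*(4 + q) (O(q) = (2*q)*(4 + q) = 2*q*(4 + q))
-(a(O(-2)) - 12350)/(27244 - 6294) = -(2*(-2)*(4 - 2) - 12350)/(27244 - 6294) = -(2*(-2)*2 - 12350)/20950 = -(-8 - 12350)/20950 = -(-12358)/20950 = -1*(-6179/10475) = 6179/10475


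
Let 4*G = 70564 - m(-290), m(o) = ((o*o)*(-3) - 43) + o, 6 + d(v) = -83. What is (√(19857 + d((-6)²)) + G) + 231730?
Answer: 1250117/4 + 2*√4942 ≈ 3.1267e+5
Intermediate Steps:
d(v) = -89 (d(v) = -6 - 83 = -89)
m(o) = -43 + o - 3*o² (m(o) = (o²*(-3) - 43) + o = (-3*o² - 43) + o = (-43 - 3*o²) + o = -43 + o - 3*o²)
G = 323197/4 (G = (70564 - (-43 - 290 - 3*(-290)²))/4 = (70564 - (-43 - 290 - 3*84100))/4 = (70564 - (-43 - 290 - 252300))/4 = (70564 - 1*(-252633))/4 = (70564 + 252633)/4 = (¼)*323197 = 323197/4 ≈ 80799.)
(√(19857 + d((-6)²)) + G) + 231730 = (√(19857 - 89) + 323197/4) + 231730 = (√19768 + 323197/4) + 231730 = (2*√4942 + 323197/4) + 231730 = (323197/4 + 2*√4942) + 231730 = 1250117/4 + 2*√4942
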